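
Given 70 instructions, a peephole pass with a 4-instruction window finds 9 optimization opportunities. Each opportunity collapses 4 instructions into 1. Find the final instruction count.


Each match removes 3 instructions.
Total removed = 9 * 3 = 27
Remaining = 70 - 27 = 43

43


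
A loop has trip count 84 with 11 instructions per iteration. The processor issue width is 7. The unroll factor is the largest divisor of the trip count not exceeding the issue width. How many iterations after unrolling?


Largest divisor of 84 <= 7 is 7
New iterations = 84 / 7 = 12

12


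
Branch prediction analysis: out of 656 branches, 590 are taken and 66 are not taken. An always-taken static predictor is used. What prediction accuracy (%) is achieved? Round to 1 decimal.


Predictor: always-taken
Correct predictions = 590
Accuracy = 590 / 656 * 100 = 89.9%

89.9


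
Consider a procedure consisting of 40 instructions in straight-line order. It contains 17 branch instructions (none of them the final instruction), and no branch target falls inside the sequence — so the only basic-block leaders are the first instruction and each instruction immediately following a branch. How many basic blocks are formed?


With no in-sequence branch targets, the leaders are the first instruction plus the instruction after each branch.
Number of basic blocks = branches + 1
= 17 + 1 = 18

18


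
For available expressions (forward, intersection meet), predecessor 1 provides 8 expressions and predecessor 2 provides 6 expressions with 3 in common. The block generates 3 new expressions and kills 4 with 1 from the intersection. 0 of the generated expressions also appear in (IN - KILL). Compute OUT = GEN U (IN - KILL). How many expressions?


IN = intersection of predecessors = 3
IN - KILL = 3 - 1 = 2
|OUT| = |GEN| + |IN - KILL| - |GEN ∩ (IN - KILL)| = 3 + 2 - 0 = 5

5


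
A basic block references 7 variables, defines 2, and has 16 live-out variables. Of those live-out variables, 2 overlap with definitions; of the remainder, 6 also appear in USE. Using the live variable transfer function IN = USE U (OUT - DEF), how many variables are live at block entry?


OUT - DEF: 16 - 2 = 14
|IN| = |USE| + |OUT - DEF| - |USE ∩ (OUT - DEF)| = 7 + 14 - 6 = 15

15


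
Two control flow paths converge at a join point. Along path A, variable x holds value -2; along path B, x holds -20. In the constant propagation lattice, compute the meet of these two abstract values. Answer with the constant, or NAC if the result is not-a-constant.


Meet operation: if both paths give the same constant, result is that constant; if they differ, result is NAC (not-a-constant).
Path A: -2, Path B: -20 -> differ
Result: not-a-constant -> NAC

NAC


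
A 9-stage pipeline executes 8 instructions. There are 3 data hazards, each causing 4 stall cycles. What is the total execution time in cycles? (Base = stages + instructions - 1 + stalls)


Base cycles = 9 + 8 - 1 = 16
Total stalls = 3 * 4 = 12
Total = 16 + 12 = 28

28


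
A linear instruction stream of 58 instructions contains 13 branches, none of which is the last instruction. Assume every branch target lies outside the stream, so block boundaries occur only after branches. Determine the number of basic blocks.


With no in-sequence branch targets, the leaders are the first instruction plus the instruction after each branch.
Number of basic blocks = branches + 1
= 13 + 1 = 14

14


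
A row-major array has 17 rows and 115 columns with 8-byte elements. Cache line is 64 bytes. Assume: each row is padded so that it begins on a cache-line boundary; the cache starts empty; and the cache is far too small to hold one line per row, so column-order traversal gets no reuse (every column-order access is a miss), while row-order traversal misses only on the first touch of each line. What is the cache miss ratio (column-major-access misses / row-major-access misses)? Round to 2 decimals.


Each row occupies 115 * 8 = 920 bytes and starts on a line boundary, so it spans ceil(920 / 64) = 15 cache lines.
Row-major traversal misses (one per line touched): 17 * ceil(115 * 8 / 64) = 255
Column-major traversal misses (no reuse, every access misses): 17 * 115 = 1955
Ratio = 1955 / 255 = 7.67

7.67


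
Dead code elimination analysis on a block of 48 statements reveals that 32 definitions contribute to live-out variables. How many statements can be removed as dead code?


Dead code = total statements - live definitions
= 48 - 32 = 16

16


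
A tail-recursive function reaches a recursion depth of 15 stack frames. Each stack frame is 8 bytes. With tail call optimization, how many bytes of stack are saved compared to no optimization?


Without TCO: 15 * 8 = 120 bytes
With TCO: reuse 1 frame = 8 bytes
Savings = 120 - 8 = 112

112


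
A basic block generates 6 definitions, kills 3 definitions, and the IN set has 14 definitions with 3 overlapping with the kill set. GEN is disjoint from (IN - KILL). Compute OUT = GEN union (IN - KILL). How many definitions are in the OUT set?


IN - KILL: 14 - 3 = 11 surviving definitions
OUT = GEN + surviving = 6 + 11 = 17

17


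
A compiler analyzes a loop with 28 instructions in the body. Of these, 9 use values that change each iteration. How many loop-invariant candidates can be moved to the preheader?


Invariant candidates = total - loop-dependent
= 28 - 9 = 19

19


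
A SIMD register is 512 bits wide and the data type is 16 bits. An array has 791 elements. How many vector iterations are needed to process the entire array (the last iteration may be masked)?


Width = 512 / 16 = 32 elements per vector op
Iterations = ceil(791 / 32) = 25

25


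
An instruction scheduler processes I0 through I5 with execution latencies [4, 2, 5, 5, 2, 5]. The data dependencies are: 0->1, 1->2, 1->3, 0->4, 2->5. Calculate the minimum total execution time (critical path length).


Compute longest path through dependency graph: dist(Ik) = max over predecessors of dist + latency(Ik).
dist(I0) = latency 4 = 4
dist(I1) = dist(I0) + 2 = 4 + 2 = 6
dist(I2) = dist(I1) + 5 = 6 + 5 = 11
dist(I3) = dist(I1) + 5 = 6 + 5 = 11
dist(I4) = dist(I0) + 2 = 4 + 2 = 6
dist(I5) = dist(I2) + 5 = 11 + 5 = 16
Critical path = max dist = 16

16


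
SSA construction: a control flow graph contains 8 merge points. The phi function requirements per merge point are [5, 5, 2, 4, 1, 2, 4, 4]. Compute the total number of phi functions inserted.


Total phi functions = sum of phi functions at each join node
= 5 + 5 + 2 + 4 + 1 + 2 + 4 + 4 = 27

27


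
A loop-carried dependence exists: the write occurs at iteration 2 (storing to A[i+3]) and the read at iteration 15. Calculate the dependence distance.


Distance = read iteration - write iteration
= 15 - 2 = 13

13


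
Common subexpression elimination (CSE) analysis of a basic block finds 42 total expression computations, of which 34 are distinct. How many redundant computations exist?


CSE count = total expressions - unique expressions
= 42 - 34 = 8

8


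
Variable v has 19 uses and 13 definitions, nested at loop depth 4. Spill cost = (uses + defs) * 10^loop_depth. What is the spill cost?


uses + defs = 19 + 13 = 32
10^4 = 10000
Spill cost = 32 * 10000 = 320000

320000


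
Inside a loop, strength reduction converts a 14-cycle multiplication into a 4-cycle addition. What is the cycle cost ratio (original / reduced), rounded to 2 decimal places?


Ratio = mult_cost / add_cost = 14 / 4 = 3.5

3.5


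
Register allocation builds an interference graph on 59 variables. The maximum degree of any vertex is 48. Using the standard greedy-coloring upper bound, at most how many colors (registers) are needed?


Greedy coloring never needs more than (max_degree + 1) colors: when coloring a vertex, at most max_degree neighbors are already colored.
Upper bound = 48 + 1 = 49

49


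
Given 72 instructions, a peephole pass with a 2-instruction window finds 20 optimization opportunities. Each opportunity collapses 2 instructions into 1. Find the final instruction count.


Each match removes 1 instructions.
Total removed = 20 * 1 = 20
Remaining = 72 - 20 = 52

52


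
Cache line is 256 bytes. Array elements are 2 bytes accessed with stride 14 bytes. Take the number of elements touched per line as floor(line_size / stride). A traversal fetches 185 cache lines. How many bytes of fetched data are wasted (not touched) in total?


Elements per line = floor(256 / 14) = 18
Bytes used per line = 18 * 2 = 36
Wasted per line = 256 - 36 = 220
Total wasted = 220 * 185 = 40700

40700


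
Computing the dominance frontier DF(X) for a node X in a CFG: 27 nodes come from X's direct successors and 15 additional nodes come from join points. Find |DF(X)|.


DF(X) = direct successor contributions + join point contributions
= 27 + 15 = 42

42


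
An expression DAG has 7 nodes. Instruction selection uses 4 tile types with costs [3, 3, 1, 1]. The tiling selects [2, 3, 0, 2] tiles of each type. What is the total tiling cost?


Total cost = sum(count_i * cost_i)
= 2*3 + 3*3 + 0*1 + 2*1
= 17

17


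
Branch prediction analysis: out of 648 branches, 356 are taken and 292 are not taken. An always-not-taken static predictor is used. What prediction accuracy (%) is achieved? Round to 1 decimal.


Predictor: always-not-taken
Correct predictions = 292
Accuracy = 292 / 648 * 100 = 45.1%

45.1


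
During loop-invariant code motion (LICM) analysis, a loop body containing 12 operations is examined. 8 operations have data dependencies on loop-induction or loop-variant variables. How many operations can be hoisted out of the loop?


Invariant candidates = total - loop-dependent
= 12 - 8 = 4

4


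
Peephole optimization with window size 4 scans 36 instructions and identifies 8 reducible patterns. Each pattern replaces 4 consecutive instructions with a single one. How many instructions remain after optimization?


Each match removes 3 instructions.
Total removed = 8 * 3 = 24
Remaining = 36 - 24 = 12

12


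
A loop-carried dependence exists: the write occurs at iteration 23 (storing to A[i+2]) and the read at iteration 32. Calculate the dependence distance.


Distance = read iteration - write iteration
= 32 - 23 = 9

9


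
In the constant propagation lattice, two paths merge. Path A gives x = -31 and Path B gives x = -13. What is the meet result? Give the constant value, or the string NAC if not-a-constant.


Meet operation: if both paths give the same constant, result is that constant; if they differ, result is NAC (not-a-constant).
Path A: -31, Path B: -13 -> differ
Result: not-a-constant -> NAC

NAC


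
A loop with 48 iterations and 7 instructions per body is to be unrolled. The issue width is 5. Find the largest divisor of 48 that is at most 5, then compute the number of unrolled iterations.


Largest divisor of 48 <= 5 is 4
New iterations = 48 / 4 = 12

12


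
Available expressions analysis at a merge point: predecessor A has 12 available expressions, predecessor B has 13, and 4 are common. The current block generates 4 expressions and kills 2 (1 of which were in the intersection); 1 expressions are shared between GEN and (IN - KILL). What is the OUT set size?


IN = intersection of predecessors = 4
IN - KILL = 4 - 1 = 3
|OUT| = |GEN| + |IN - KILL| - |GEN ∩ (IN - KILL)| = 4 + 3 - 1 = 6

6


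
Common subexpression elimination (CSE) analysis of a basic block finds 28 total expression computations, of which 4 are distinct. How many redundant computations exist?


CSE count = total expressions - unique expressions
= 28 - 4 = 24

24


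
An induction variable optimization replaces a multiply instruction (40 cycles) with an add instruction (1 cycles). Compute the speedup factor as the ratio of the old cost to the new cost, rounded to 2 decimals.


Ratio = mult_cost / add_cost = 40 / 1 = 40.0

40.0


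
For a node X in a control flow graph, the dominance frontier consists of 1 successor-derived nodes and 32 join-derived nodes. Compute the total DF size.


DF(X) = direct successor contributions + join point contributions
= 1 + 32 = 33

33


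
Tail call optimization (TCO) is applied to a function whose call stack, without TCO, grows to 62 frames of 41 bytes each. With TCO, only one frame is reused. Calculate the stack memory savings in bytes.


Without TCO: 62 * 41 = 2542 bytes
With TCO: reuse 1 frame = 41 bytes
Savings = 2542 - 41 = 2501

2501


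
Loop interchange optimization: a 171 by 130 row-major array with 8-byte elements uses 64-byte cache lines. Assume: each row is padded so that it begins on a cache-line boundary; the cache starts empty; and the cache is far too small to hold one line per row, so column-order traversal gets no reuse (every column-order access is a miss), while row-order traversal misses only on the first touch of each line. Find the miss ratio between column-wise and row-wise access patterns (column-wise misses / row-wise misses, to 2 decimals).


Each row occupies 130 * 8 = 1040 bytes and starts on a line boundary, so it spans ceil(1040 / 64) = 17 cache lines.
Row-major traversal misses (one per line touched): 171 * ceil(130 * 8 / 64) = 2907
Column-major traversal misses (no reuse, every access misses): 171 * 130 = 22230
Ratio = 22230 / 2907 = 7.65

7.65


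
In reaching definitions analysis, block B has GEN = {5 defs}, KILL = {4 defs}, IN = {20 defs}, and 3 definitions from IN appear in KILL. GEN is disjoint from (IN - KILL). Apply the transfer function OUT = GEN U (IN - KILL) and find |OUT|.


IN - KILL: 20 - 3 = 17 surviving definitions
OUT = GEN + surviving = 5 + 17 = 22

22


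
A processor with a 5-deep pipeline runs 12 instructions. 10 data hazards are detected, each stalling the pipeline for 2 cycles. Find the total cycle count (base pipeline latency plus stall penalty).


Base cycles = 5 + 12 - 1 = 16
Total stalls = 10 * 2 = 20
Total = 16 + 20 = 36

36


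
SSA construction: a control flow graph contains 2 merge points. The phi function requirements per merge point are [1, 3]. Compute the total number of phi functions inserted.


Total phi functions = sum of phi functions at each join node
= 1 + 3 = 4

4


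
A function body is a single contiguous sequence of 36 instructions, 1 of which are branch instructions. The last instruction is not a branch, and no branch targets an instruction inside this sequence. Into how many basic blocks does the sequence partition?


With no in-sequence branch targets, the leaders are the first instruction plus the instruction after each branch.
Number of basic blocks = branches + 1
= 1 + 1 = 2

2


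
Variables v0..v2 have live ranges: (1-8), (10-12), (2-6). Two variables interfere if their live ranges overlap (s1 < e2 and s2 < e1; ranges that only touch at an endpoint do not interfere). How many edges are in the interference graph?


Check all pairs for overlapping intervals.
Two intervals (s1,e1) and (s2,e2) overlap if s1 < e2 and s2 < e1.
v0 (1-8) vs v1..v2: overlaps v2 -> 1
v1 (10-12) vs v2: overlaps none -> 0
Total overlapping pairs = 1 + 0 = 1

1


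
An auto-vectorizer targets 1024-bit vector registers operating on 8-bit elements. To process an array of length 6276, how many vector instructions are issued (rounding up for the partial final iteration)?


Width = 1024 / 8 = 128 elements per vector op
Iterations = ceil(6276 / 128) = 50

50


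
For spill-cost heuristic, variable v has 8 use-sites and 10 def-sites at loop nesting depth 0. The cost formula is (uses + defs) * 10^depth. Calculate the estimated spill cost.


uses + defs = 8 + 10 = 18
10^0 = 1
Spill cost = 18 * 1 = 18

18


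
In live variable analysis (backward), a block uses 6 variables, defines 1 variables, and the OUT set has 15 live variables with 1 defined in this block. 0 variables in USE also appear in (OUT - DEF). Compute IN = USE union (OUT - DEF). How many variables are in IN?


OUT - DEF: 15 - 1 = 14
|IN| = |USE| + |OUT - DEF| - |USE ∩ (OUT - DEF)| = 6 + 14 - 0 = 20

20


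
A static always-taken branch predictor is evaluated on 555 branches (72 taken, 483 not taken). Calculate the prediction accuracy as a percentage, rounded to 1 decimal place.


Predictor: always-taken
Correct predictions = 72
Accuracy = 72 / 555 * 100 = 13.0%

13.0


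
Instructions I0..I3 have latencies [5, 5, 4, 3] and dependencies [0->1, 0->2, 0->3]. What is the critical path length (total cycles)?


Compute longest path through dependency graph: dist(Ik) = max over predecessors of dist + latency(Ik).
dist(I0) = latency 5 = 5
dist(I1) = dist(I0) + 5 = 5 + 5 = 10
dist(I2) = dist(I0) + 4 = 5 + 4 = 9
dist(I3) = dist(I0) + 3 = 5 + 3 = 8
Critical path = max dist = 10

10


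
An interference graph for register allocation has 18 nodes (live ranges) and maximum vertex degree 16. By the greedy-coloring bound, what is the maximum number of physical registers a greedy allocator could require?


Greedy coloring never needs more than (max_degree + 1) colors: when coloring a vertex, at most max_degree neighbors are already colored.
Upper bound = 16 + 1 = 17

17


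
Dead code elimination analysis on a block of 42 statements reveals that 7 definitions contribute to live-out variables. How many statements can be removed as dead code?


Dead code = total statements - live definitions
= 42 - 7 = 35

35


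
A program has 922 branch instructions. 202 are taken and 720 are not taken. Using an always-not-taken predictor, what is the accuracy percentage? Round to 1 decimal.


Predictor: always-not-taken
Correct predictions = 720
Accuracy = 720 / 922 * 100 = 78.1%

78.1


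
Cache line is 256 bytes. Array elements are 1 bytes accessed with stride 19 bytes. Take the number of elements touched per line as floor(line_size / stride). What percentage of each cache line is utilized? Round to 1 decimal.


Elements per cache line = floor(256 / 19) = 13
Bytes used = 13 * 1 = 13
Utilization = 13 / 256 * 100 = 5.1%

5.1


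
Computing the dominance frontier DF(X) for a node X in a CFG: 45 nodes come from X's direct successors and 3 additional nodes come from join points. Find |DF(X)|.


DF(X) = direct successor contributions + join point contributions
= 45 + 3 = 48

48


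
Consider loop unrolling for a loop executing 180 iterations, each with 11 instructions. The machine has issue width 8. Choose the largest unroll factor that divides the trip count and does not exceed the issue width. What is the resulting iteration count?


Largest divisor of 180 <= 8 is 6
New iterations = 180 / 6 = 30

30


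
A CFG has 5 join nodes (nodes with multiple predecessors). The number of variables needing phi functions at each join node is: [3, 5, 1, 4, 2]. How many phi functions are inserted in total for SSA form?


Total phi functions = sum of phi functions at each join node
= 3 + 5 + 1 + 4 + 2 = 15

15


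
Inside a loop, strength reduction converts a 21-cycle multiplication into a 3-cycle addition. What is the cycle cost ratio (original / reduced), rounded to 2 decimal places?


Ratio = mult_cost / add_cost = 21 / 3 = 7.0

7.0


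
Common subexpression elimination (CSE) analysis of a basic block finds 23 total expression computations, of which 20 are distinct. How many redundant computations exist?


CSE count = total expressions - unique expressions
= 23 - 20 = 3

3


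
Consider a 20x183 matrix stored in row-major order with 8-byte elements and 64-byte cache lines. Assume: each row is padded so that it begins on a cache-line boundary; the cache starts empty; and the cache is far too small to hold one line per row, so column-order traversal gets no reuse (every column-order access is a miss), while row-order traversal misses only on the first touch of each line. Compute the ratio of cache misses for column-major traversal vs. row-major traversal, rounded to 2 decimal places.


Each row occupies 183 * 8 = 1464 bytes and starts on a line boundary, so it spans ceil(1464 / 64) = 23 cache lines.
Row-major traversal misses (one per line touched): 20 * ceil(183 * 8 / 64) = 460
Column-major traversal misses (no reuse, every access misses): 20 * 183 = 3660
Ratio = 3660 / 460 = 7.96

7.96


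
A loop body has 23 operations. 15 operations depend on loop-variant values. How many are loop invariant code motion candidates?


Invariant candidates = total - loop-dependent
= 23 - 15 = 8

8


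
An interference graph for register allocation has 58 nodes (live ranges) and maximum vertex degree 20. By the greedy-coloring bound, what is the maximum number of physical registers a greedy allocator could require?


Greedy coloring never needs more than (max_degree + 1) colors: when coloring a vertex, at most max_degree neighbors are already colored.
Upper bound = 20 + 1 = 21

21


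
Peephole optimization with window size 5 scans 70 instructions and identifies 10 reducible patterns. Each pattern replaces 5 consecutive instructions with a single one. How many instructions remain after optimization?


Each match removes 4 instructions.
Total removed = 10 * 4 = 40
Remaining = 70 - 40 = 30

30


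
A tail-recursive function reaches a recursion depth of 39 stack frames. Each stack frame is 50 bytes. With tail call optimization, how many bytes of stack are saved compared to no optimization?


Without TCO: 39 * 50 = 1950 bytes
With TCO: reuse 1 frame = 50 bytes
Savings = 1950 - 50 = 1900

1900


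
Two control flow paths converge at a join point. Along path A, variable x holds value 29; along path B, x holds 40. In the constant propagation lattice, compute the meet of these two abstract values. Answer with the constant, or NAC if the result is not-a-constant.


Meet operation: if both paths give the same constant, result is that constant; if they differ, result is NAC (not-a-constant).
Path A: 29, Path B: 40 -> differ
Result: not-a-constant -> NAC

NAC


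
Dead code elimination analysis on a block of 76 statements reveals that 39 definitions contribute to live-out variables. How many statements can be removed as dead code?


Dead code = total statements - live definitions
= 76 - 39 = 37

37


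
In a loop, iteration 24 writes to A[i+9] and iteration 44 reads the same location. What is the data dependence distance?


Distance = read iteration - write iteration
= 44 - 24 = 20

20


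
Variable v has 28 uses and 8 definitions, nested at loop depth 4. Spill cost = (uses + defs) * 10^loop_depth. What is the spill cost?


uses + defs = 28 + 8 = 36
10^4 = 10000
Spill cost = 36 * 10000 = 360000

360000


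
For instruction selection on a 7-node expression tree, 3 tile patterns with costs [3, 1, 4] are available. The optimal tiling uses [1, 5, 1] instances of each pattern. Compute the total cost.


Total cost = sum(count_i * cost_i)
= 1*3 + 5*1 + 1*4
= 12

12


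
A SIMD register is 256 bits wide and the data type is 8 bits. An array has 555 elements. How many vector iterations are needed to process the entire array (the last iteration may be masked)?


Width = 256 / 8 = 32 elements per vector op
Iterations = ceil(555 / 32) = 18

18


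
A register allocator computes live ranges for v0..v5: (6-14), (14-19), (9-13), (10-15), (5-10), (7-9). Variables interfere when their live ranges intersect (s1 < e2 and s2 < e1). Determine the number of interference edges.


Check all pairs for overlapping intervals.
Two intervals (s1,e1) and (s2,e2) overlap if s1 < e2 and s2 < e1.
v0 (6-14) vs v1..v5: overlaps v2, v3, v4, v5 -> 4
v1 (14-19) vs v2..v5: overlaps v3 -> 1
v2 (9-13) vs v3..v5: overlaps v3, v4 -> 2
v3 (10-15) vs v4..v5: overlaps none -> 0
v4 (5-10) vs v5: overlaps v5 -> 1
Total overlapping pairs = 4 + 1 + 2 + 0 + 1 = 8

8


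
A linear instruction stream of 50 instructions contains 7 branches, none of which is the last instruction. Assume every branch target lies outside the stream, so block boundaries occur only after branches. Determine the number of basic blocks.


With no in-sequence branch targets, the leaders are the first instruction plus the instruction after each branch.
Number of basic blocks = branches + 1
= 7 + 1 = 8

8


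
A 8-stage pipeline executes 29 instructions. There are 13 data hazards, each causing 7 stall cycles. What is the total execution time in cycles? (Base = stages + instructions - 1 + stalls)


Base cycles = 8 + 29 - 1 = 36
Total stalls = 13 * 7 = 91
Total = 36 + 91 = 127

127


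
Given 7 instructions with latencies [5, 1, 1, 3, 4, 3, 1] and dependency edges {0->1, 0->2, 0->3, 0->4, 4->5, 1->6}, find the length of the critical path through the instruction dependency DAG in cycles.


Compute longest path through dependency graph: dist(Ik) = max over predecessors of dist + latency(Ik).
dist(I0) = latency 5 = 5
dist(I1) = dist(I0) + 1 = 5 + 1 = 6
dist(I2) = dist(I0) + 1 = 5 + 1 = 6
dist(I3) = dist(I0) + 3 = 5 + 3 = 8
dist(I4) = dist(I0) + 4 = 5 + 4 = 9
dist(I5) = dist(I4) + 3 = 9 + 3 = 12
dist(I6) = dist(I1) + 1 = 6 + 1 = 7
Critical path = max dist = 12

12


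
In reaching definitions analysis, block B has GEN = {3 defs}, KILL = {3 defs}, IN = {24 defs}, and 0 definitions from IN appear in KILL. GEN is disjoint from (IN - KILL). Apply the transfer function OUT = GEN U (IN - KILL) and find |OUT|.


IN - KILL: 24 - 0 = 24 surviving definitions
OUT = GEN + surviving = 3 + 24 = 27

27


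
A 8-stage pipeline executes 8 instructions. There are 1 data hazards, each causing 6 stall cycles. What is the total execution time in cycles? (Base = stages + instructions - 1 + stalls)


Base cycles = 8 + 8 - 1 = 15
Total stalls = 1 * 6 = 6
Total = 15 + 6 = 21

21


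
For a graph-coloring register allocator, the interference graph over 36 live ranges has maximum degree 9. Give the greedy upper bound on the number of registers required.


Greedy coloring never needs more than (max_degree + 1) colors: when coloring a vertex, at most max_degree neighbors are already colored.
Upper bound = 9 + 1 = 10

10


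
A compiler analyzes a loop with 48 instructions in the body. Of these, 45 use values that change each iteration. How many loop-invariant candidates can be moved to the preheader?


Invariant candidates = total - loop-dependent
= 48 - 45 = 3

3


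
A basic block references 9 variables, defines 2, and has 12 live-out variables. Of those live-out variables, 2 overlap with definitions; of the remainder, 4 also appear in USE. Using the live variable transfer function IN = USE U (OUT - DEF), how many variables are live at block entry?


OUT - DEF: 12 - 2 = 10
|IN| = |USE| + |OUT - DEF| - |USE ∩ (OUT - DEF)| = 9 + 10 - 4 = 15

15


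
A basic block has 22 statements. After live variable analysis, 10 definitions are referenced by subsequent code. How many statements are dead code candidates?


Dead code = total statements - live definitions
= 22 - 10 = 12

12


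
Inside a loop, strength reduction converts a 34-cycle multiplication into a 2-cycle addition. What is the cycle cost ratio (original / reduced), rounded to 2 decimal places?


Ratio = mult_cost / add_cost = 34 / 2 = 17.0

17.0


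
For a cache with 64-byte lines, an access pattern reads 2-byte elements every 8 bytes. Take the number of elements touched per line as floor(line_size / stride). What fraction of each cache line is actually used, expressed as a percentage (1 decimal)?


Elements per cache line = floor(64 / 8) = 8
Bytes used = 8 * 2 = 16
Utilization = 16 / 64 * 100 = 25.0%

25.0


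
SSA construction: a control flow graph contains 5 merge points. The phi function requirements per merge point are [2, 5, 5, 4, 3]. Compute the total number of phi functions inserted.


Total phi functions = sum of phi functions at each join node
= 2 + 5 + 5 + 4 + 3 = 19

19


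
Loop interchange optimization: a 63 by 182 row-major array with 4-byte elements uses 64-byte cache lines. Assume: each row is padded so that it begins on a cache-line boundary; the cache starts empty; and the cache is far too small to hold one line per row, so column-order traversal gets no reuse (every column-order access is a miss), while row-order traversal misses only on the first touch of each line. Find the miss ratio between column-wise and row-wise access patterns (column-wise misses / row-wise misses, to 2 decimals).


Each row occupies 182 * 4 = 728 bytes and starts on a line boundary, so it spans ceil(728 / 64) = 12 cache lines.
Row-major traversal misses (one per line touched): 63 * ceil(182 * 4 / 64) = 756
Column-major traversal misses (no reuse, every access misses): 63 * 182 = 11466
Ratio = 11466 / 756 = 15.17

15.17


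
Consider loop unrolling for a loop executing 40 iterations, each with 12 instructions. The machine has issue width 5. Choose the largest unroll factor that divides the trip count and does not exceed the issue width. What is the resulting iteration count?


Largest divisor of 40 <= 5 is 5
New iterations = 40 / 5 = 8

8


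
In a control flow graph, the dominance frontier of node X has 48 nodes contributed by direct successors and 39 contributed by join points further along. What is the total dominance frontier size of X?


DF(X) = direct successor contributions + join point contributions
= 48 + 39 = 87

87


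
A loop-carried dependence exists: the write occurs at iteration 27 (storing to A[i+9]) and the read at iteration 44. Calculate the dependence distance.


Distance = read iteration - write iteration
= 44 - 27 = 17

17


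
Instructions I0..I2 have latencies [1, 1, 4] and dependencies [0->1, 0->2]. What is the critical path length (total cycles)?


Compute longest path through dependency graph: dist(Ik) = max over predecessors of dist + latency(Ik).
dist(I0) = latency 1 = 1
dist(I1) = dist(I0) + 1 = 1 + 1 = 2
dist(I2) = dist(I0) + 4 = 1 + 4 = 5
Critical path = max dist = 5

5


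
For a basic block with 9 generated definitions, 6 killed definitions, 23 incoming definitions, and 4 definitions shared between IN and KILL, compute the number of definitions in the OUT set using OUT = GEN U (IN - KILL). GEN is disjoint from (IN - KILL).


IN - KILL: 23 - 4 = 19 surviving definitions
OUT = GEN + surviving = 9 + 19 = 28

28


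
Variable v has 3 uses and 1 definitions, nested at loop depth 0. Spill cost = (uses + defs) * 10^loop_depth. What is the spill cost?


uses + defs = 3 + 1 = 4
10^0 = 1
Spill cost = 4 * 1 = 4

4


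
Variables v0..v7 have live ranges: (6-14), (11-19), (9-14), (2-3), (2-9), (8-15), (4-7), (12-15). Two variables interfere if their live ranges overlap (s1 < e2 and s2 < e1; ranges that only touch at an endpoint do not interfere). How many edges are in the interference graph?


Check all pairs for overlapping intervals.
Two intervals (s1,e1) and (s2,e2) overlap if s1 < e2 and s2 < e1.
v0 (6-14) vs v1..v7: overlaps v1, v2, v4, v5, v6, v7 -> 6
v1 (11-19) vs v2..v7: overlaps v2, v5, v7 -> 3
v2 (9-14) vs v3..v7: overlaps v5, v7 -> 2
v3 (2-3) vs v4..v7: overlaps v4 -> 1
v4 (2-9) vs v5..v7: overlaps v5, v6 -> 2
v5 (8-15) vs v6..v7: overlaps v7 -> 1
v6 (4-7) vs v7: overlaps none -> 0
Total overlapping pairs = 6 + 3 + 2 + 1 + 2 + 1 + 0 = 15

15


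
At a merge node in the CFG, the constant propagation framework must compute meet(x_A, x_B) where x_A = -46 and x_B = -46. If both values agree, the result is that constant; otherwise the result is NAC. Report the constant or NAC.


Meet operation: if both paths give the same constant, result is that constant; if they differ, result is NAC (not-a-constant).
Path A: -46, Path B: -46 -> equal
Result: constant -> -46

-46


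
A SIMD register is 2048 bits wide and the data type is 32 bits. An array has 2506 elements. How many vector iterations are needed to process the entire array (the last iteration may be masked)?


Width = 2048 / 32 = 64 elements per vector op
Iterations = ceil(2506 / 64) = 40

40


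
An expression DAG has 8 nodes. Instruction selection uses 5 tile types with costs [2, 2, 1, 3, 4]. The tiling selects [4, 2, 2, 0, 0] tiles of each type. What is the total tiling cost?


Total cost = sum(count_i * cost_i)
= 4*2 + 2*2 + 2*1 + 0*3 + 0*4
= 14

14


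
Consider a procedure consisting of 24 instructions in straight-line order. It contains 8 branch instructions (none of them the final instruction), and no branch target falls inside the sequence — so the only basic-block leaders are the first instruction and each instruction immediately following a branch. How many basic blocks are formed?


With no in-sequence branch targets, the leaders are the first instruction plus the instruction after each branch.
Number of basic blocks = branches + 1
= 8 + 1 = 9

9


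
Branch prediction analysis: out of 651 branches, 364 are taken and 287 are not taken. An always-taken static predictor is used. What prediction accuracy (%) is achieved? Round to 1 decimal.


Predictor: always-taken
Correct predictions = 364
Accuracy = 364 / 651 * 100 = 55.9%

55.9


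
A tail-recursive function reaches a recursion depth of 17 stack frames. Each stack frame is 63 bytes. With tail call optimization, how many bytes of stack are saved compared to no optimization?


Without TCO: 17 * 63 = 1071 bytes
With TCO: reuse 1 frame = 63 bytes
Savings = 1071 - 63 = 1008

1008


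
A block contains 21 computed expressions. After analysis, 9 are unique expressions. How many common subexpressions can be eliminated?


CSE count = total expressions - unique expressions
= 21 - 9 = 12

12


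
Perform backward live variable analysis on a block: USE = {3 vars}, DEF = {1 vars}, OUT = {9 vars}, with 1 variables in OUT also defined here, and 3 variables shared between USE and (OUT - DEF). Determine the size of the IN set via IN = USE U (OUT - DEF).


OUT - DEF: 9 - 1 = 8
|IN| = |USE| + |OUT - DEF| - |USE ∩ (OUT - DEF)| = 3 + 8 - 3 = 8

8


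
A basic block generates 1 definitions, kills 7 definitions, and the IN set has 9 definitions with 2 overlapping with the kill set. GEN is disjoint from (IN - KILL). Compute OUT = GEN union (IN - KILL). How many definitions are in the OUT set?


IN - KILL: 9 - 2 = 7 surviving definitions
OUT = GEN + surviving = 1 + 7 = 8

8


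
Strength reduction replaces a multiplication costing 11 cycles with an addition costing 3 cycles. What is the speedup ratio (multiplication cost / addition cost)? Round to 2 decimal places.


Ratio = mult_cost / add_cost = 11 / 3 = 3.67

3.67


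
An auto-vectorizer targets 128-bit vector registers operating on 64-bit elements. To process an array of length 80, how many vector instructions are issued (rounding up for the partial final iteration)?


Width = 128 / 64 = 2 elements per vector op
Iterations = ceil(80 / 2) = 40

40


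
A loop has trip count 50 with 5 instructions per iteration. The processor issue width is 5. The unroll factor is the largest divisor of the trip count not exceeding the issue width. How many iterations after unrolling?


Largest divisor of 50 <= 5 is 5
New iterations = 50 / 5 = 10

10


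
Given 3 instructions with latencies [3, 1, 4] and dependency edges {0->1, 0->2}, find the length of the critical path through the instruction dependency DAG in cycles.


Compute longest path through dependency graph: dist(Ik) = max over predecessors of dist + latency(Ik).
dist(I0) = latency 3 = 3
dist(I1) = dist(I0) + 1 = 3 + 1 = 4
dist(I2) = dist(I0) + 4 = 3 + 4 = 7
Critical path = max dist = 7

7


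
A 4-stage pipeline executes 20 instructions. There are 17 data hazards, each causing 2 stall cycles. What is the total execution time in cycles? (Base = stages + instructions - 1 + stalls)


Base cycles = 4 + 20 - 1 = 23
Total stalls = 17 * 2 = 34
Total = 23 + 34 = 57

57


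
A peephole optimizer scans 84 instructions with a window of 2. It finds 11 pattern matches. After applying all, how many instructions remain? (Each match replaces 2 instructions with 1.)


Each match removes 1 instructions.
Total removed = 11 * 1 = 11
Remaining = 84 - 11 = 73

73


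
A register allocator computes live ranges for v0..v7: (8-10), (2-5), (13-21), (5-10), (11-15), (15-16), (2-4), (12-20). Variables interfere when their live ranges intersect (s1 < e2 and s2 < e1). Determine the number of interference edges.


Check all pairs for overlapping intervals.
Two intervals (s1,e1) and (s2,e2) overlap if s1 < e2 and s2 < e1.
v0 (8-10) vs v1..v7: overlaps v3 -> 1
v1 (2-5) vs v2..v7: overlaps v6 -> 1
v2 (13-21) vs v3..v7: overlaps v4, v5, v7 -> 3
v3 (5-10) vs v4..v7: overlaps none -> 0
v4 (11-15) vs v5..v7: overlaps v7 -> 1
v5 (15-16) vs v6..v7: overlaps v7 -> 1
v6 (2-4) vs v7: overlaps none -> 0
Total overlapping pairs = 1 + 1 + 3 + 0 + 1 + 1 + 0 = 7

7


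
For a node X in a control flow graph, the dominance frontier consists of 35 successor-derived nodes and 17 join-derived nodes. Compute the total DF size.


DF(X) = direct successor contributions + join point contributions
= 35 + 17 = 52

52


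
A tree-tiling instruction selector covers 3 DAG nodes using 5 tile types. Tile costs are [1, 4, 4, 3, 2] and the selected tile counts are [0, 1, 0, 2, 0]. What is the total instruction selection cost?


Total cost = sum(count_i * cost_i)
= 0*1 + 1*4 + 0*4 + 2*3 + 0*2
= 10

10


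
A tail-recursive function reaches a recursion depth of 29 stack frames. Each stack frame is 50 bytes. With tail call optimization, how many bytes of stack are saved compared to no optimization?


Without TCO: 29 * 50 = 1450 bytes
With TCO: reuse 1 frame = 50 bytes
Savings = 1450 - 50 = 1400

1400


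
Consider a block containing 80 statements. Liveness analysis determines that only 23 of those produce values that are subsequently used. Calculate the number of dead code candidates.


Dead code = total statements - live definitions
= 80 - 23 = 57

57


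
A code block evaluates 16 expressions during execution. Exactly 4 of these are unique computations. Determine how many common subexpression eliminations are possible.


CSE count = total expressions - unique expressions
= 16 - 4 = 12

12


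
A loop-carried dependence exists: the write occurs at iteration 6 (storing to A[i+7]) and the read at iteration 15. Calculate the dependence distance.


Distance = read iteration - write iteration
= 15 - 6 = 9

9


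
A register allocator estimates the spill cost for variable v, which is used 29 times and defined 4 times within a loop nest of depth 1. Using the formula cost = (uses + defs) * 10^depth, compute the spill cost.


uses + defs = 29 + 4 = 33
10^1 = 10
Spill cost = 33 * 10 = 330

330


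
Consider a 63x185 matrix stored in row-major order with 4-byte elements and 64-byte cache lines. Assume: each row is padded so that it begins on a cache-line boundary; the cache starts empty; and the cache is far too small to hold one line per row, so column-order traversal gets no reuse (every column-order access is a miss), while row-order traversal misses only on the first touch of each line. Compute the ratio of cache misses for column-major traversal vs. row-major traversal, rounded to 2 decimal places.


Each row occupies 185 * 4 = 740 bytes and starts on a line boundary, so it spans ceil(740 / 64) = 12 cache lines.
Row-major traversal misses (one per line touched): 63 * ceil(185 * 4 / 64) = 756
Column-major traversal misses (no reuse, every access misses): 63 * 185 = 11655
Ratio = 11655 / 756 = 15.42

15.42


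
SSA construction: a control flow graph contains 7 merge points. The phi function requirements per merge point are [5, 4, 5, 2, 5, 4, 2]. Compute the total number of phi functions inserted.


Total phi functions = sum of phi functions at each join node
= 5 + 4 + 5 + 2 + 5 + 4 + 2 = 27

27


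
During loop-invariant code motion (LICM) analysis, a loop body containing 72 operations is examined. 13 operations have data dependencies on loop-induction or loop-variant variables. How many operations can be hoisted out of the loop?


Invariant candidates = total - loop-dependent
= 72 - 13 = 59

59
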